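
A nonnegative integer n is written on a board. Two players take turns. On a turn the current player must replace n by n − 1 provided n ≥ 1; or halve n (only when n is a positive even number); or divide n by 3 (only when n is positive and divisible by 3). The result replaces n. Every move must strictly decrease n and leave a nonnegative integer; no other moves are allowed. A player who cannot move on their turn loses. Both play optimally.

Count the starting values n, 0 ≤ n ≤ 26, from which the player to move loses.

Build the W/L table. Terminal = L. A non-terminal position is W if it has a move to some L; otherwise it is L.
n=0: no move → L
n=1: W (go to 0, an L position)
n=2: L (sole option 1(W) is W)
n=3: W (go to 2, an L position)
n=4: W (go to 2, an L position)
n=5: L (sole option 4(W) is W)
n=6: W (go to 2, an L position)
n=7: L (sole option 6(W) is W)
n=8: W (go to 7, an L position)
n=9: L (options 3(W), 8(W) are all W)
n=10: W (go to 5, an L position)
n=11: L (sole option 10(W) is W)
n=12: W (go to 11, an L position)
n=13: L (sole option 12(W) is W)
n=14: W (go to 7, an L position)
n=15: W (go to 5, an L position)
n=16: L (options 8(W), 15(W) are all W)
n=17: W (go to 16, an L position)
n=18: W (go to 9, an L position)
n=19: L (sole option 18(W) is W)
n=20: W (go to 19, an L position)
n=21: W (go to 7, an L position)
n=22: W (go to 11, an L position)
n=23: L (sole option 22(W) is W)
n=24: W (go to 23, an L position)
n=25: L (sole option 24(W) is W)
n=26: W (go to 13, an L position)
L entries with 0 ≤ n ≤ 26: n = 0, 2, 5, 7, 9, 11, 13, 16, 19, 23, 25; that makes 11.

11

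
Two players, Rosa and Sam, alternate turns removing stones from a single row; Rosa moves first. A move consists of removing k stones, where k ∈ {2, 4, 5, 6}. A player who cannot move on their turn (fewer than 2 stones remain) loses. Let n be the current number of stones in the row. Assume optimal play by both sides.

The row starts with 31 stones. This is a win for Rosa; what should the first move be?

Remove 6, leaving 25.

Positions with no move are L. A position that does have a move is losing for the player to move precisely when every available move leads to a winning position for the opponent. Fill in the labels:
n=0: no move → L
n=1: no move → L
n=2: can move to 0, which is L ⇒ W
n=3: can move to 1, which is L ⇒ W
n=4: can move to 0, which is L ⇒ W
n=5: can move to 1, which is L ⇒ W
n=6: can move to 1, which is L ⇒ W
n=7: can move to 1, which is L ⇒ W
n=8: moves to 6(W), 4(W), 3(W), 2(W); every one is W ⇒ L
n=9: moves to 7(W), 5(W), 4(W), 3(W); every one is W ⇒ L
n=10: can move to 8, which is L ⇒ W
n=11: can move to 9, which is L ⇒ W
n=12: can move to 8, which is L ⇒ W
n=13: can move to 9, which is L ⇒ W
n=14: can move to 9, which is L ⇒ W
n=15: can move to 9, which is L ⇒ W
n=16: moves to 14(W), 12(W), 11(W), 10(W); every one is W ⇒ L
n=17: moves to 15(W), 13(W), 12(W), 11(W); every one is W ⇒ L
n=18: can move to 16, which is L ⇒ W
n=19: can move to 17, which is L ⇒ W
n=20: can move to 16, which is L ⇒ W
n=21: can move to 17, which is L ⇒ W
n=22: can move to 17, which is L ⇒ W
n=23: can move to 17, which is L ⇒ W
n=24: moves to 22(W), 20(W), 19(W), 18(W); every one is W ⇒ L
n=25: moves to 23(W), 21(W), 20(W), 19(W); every one is W ⇒ L
n=26: can move to 24, which is L ⇒ W
n=27: can move to 25, which is L ⇒ W
n=28: can move to 24, which is L ⇒ W
n=29: can move to 25, which is L ⇒ W
n=30: can move to 25, which is L ⇒ W
n=31: can move to 25, which is L ⇒ W
From 31, the L positions reachable in one move are: 25.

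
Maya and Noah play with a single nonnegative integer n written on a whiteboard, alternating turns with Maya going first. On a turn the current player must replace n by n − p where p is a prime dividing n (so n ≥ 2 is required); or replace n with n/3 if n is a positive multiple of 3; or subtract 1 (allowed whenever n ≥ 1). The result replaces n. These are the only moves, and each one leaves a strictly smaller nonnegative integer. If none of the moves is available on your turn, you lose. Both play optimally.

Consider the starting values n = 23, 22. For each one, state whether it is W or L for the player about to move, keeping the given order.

23: W, 22: L

Label each position W (a win for the player to move) or L (a loss). A position with no legal move is L; any other position is W exactly when some move reaches an L, and L when every move reaches a W.
n=0: no move → L
n=1: reaches L-position 0 → W
n=2: reaches L-position 0 → W
n=3: reaches L-position 0 → W
n=4: only reaches 2(W), 3(W), all W → L
n=5: reaches L-position 0 → W
n=6: reaches L-position 4 → W
n=7: reaches L-position 0 → W
n=8: only reaches 6(W), 7(W), all W → L
n=9: reaches L-position 8 → W
n=10: reaches L-position 8 → W
n=11: reaches L-position 0 → W
n=12: reaches L-position 4 → W
n=13: reaches L-position 0 → W
n=14: only reaches 7(W), 12(W), 13(W), all W → L
n=15: reaches L-position 14 → W
n=16: reaches L-position 14 → W
n=17: reaches L-position 0 → W
n=18: only reaches 6(W), 15(W), 16(W), 17(W), all W → L
n=19: reaches L-position 0 → W
n=20: reaches L-position 18 → W
n=21: reaches L-position 14 → W
n=22: only reaches 11(W), 20(W), 21(W), all W → L
n=23: reaches L-position 0 → W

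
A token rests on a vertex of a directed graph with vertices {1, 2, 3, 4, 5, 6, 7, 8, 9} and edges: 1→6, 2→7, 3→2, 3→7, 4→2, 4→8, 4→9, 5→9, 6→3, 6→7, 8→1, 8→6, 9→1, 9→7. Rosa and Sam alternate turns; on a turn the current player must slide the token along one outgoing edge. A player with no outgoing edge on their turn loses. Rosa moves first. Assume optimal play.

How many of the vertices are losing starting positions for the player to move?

4

Use the standard recursion: the mover loses at a terminal position; elsewhere, the mover wins exactly when some move hands the opponent an L position.
Every edge goes from a vertex to one that appears earlier in the order 7, 2, 3, 6, 1, 9, 8, 4, 5, so processing vertices in that order labels each vertex after all of its successors.
7: no outgoing edge → L
2: →7(L), so W
3: →7(L), so W
6: →7(L), so W
1: →6(W) only, which is W, so L
9: →1(L), so W
8: →1(L), so W
4: →8(W), 9(W), 2(W) — all W, so L
5: →9(W) only, which is W, so L
The L vertices are 1, 4, 5, 7; that is 4 in all.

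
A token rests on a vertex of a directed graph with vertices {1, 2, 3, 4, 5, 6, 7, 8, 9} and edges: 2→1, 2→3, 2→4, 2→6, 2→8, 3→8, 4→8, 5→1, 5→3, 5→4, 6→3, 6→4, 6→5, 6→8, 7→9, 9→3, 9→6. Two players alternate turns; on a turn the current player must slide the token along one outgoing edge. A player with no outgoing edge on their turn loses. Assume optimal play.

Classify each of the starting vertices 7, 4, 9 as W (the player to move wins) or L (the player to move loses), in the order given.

7: W, 4: W, 9: L

Use the standard recursion: the mover loses at a terminal position; elsewhere, the mover wins exactly when some move hands the opponent an L position.
Every edge goes from a vertex to one that appears earlier in the order 8, 1, 3, 4, 5, 6, 2, 9, 7, so processing vertices in that order labels each vertex after all of its successors.
8: no outgoing edge → L
1: no outgoing edge → L
3: W (go to 8, an L position)
4: W (go to 8, an L position)
5: W (go to 1, an L position)
6: W (go to 8, an L position)
2: W (go to 1, an L position)
9: L (options 6(W), 3(W) are all W)
7: W (go to 9, an L position)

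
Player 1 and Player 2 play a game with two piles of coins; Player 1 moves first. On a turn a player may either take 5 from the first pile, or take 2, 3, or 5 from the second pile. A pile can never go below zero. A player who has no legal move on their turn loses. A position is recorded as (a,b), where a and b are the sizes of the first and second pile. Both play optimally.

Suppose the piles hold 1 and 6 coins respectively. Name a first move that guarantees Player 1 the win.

Move to (1,1).

Use the standard recursion: the mover loses at a terminal position; elsewhere, the mover wins exactly when some move hands the opponent an L position.
No move ever increases a pile, so every position that can arise here has a ≤ 1 and b ≤ 6; it is enough to label the cells with 0 ≤ a ≤ 1 and 0 ≤ b ≤ 6.
Every move lowers a or b (never raises either), so fill the grid row by row in increasing a, and left to right within a row: each cell's successors are then already labelled.
      b=0  b=1  b=2  b=3  b=4  b=5  b=6
a=0:    L    L    W    W    W    W    W
a=1:    L    L    W    W    W    W    W
Cells with no legal move (terminal, hence L): (0,0), (0,1), (1,0), (1,1).
Every other cell has at least one move into one of the L cells above, so it is W.
From (1,6), the L positions reachable in one move are: (1,1).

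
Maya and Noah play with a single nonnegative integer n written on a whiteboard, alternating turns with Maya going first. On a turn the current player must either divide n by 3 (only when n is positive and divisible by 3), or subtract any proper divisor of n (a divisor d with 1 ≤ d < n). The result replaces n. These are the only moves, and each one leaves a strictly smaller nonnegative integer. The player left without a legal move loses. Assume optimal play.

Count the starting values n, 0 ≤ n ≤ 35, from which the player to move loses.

Positions with no move are L. A position that does have a move is losing for the player to move precisely when every available move leads to a winning position for the opponent. Fill in the labels:
n=0: no move → L
n=1: no move → L
n=2: W (go to 1, an L position)
n=3: W (go to 1, an L position)
n=4: L (options 2(W), 3(W) are all W)
n=5: W (go to 4, an L position)
n=6: W (go to 4, an L position)
n=7: L (sole option 6(W) is W)
n=8: W (go to 4, an L position)
n=9: L (options 3(W), 6(W), 8(W) are all W)
n=10: W (go to 9, an L position)
n=11: L (sole option 10(W) is W)
n=12: W (go to 4, an L position)
n=13: L (sole option 12(W) is W)
n=14: W (go to 7, an L position)
n=15: L (options 5(W), 10(W), 12(W), 14(W) are all W)
n=16: W (go to 15, an L position)
n=17: L (sole option 16(W) is W)
n=18: W (go to 9, an L position)
n=19: L (sole option 18(W) is W)
n=20: W (go to 15, an L position)
n=21: W (go to 7, an L position)
n=22: W (go to 11, an L position)
n=23: L (sole option 22(W) is W)
n=24: W (go to 23, an L position)
n=25: L (options 20(W), 24(W) are all W)
n=26: W (go to 13, an L position)
n=27: W (go to 9, an L position)
n=28: L (options 14(W), 21(W), 24(W), 26(W), 27(W) are all W)
n=29: W (go to 28, an L position)
n=30: W (go to 15, an L position)
n=31: L (sole option 30(W) is W)
n=32: W (go to 28, an L position)
n=33: W (go to 11, an L position)
n=34: W (go to 17, an L position)
n=35: W (go to 28, an L position)
L entries with 0 ≤ n ≤ 35: n = 0, 1, 4, 7, 9, 11, 13, 15, 17, 19, 23, 25, 28, 31; that makes 14.

14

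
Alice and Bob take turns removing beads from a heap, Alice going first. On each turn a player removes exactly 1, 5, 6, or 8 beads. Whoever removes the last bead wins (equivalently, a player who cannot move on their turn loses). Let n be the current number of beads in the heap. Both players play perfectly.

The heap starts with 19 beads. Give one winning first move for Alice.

Remove 6, leaving 13.

Compute win/loss labels from the base case upward. A position with no move is L. Any other position is W if it can reach an L in one move, else L.
n=0: no move → L
n=1: →0(L), so W
n=2: →1(W) only, which is W, so L
n=3: →2(L), so W
n=4: →3(W) only, which is W, so L
n=5: →4(L), so W
n=6: →0(L), so W
n=7: →2(L), so W
n=8: →2(L), so W
n=9: →4(L), so W
n=10: →4(L), so W
n=11: →10(W), 6(W), 5(W), 3(W) — all W, so L
n=12: →11(L), so W
n=13: →12(W), 8(W), 7(W), 5(W) — all W, so L
n=14: →13(L), so W
n=15: →14(W), 10(W), 9(W), 7(W) — all W, so L
n=16: →15(L), so W
n=17: →11(L), so W
n=18: →13(L), so W
n=19: →13(L), so W
From 19, the L positions reachable in one move are: 13, 11. Any move reaching one of these is winning.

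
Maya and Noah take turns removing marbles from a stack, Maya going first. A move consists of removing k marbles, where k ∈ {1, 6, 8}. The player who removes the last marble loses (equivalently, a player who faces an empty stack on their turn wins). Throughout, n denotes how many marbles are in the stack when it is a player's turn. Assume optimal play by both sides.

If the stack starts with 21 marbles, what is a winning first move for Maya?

Remove 6, leaving 15.

Work bottom-up. With no move the player to move wins. Otherwise the position is W if at least one move leads to an L position for the opponent, and L if every move leads to a W.
n=0: no move; the opponent has just taken the last marble and therefore loses → W
n=1: →0(W) only, which is W, so L
n=2: →1(L), so W
n=3: →2(W) only, which is W, so L
n=4: →3(L), so W
n=5: →4(W) only, which is W, so L
n=6: →5(L), so W
n=7: →1(L), so W
n=8: →7(W), 2(W), 0(W) — all W, so L
n=9: →8(L), so W
n=10: →9(W), 4(W), 2(W) — all W, so L
n=11: →10(L), so W
n=12: →11(W), 6(W), 4(W) — all W, so L
n=13: →12(L), so W
n=14: →8(L), so W
n=15: →14(W), 9(W), 7(W) — all W, so L
n=16: →15(L), so W
n=17: →16(W), 11(W), 9(W) — all W, so L
n=18: →17(L), so W
n=19: →18(W), 13(W), 11(W) — all W, so L
n=20: →19(L), so W
n=21: →15(L), so W
From 21, the L positions reachable in one move are: 15.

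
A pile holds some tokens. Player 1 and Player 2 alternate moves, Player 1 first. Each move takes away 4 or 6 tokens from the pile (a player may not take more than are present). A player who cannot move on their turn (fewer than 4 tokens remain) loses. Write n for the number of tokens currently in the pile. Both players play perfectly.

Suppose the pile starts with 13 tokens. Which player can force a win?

Player 2 wins.

Positions with no move are L. A position that does have a move is losing for the player to move precisely when every available move leads to a winning position for the opponent. Fill in the labels:
n=0: no move → L
n=1: no move → L
n=2: no move → L
n=3: no move → L
n=4: can move to 0, which is L ⇒ W
n=5: can move to 1, which is L ⇒ W
n=6: can move to 2, which is L ⇒ W
n=7: can move to 3, which is L ⇒ W
n=8: can move to 2, which is L ⇒ W
n=9: can move to 3, which is L ⇒ W
n=10: moves to 6(W), 4(W); every one is W ⇒ L
n=11: moves to 7(W), 5(W); every one is W ⇒ L
n=12: moves to 8(W), 6(W); every one is W ⇒ L
n=13: moves to 9(W), 7(W); every one is W ⇒ L
The starting position 13 is L: whatever Player 1 does, the opponent receives a W position.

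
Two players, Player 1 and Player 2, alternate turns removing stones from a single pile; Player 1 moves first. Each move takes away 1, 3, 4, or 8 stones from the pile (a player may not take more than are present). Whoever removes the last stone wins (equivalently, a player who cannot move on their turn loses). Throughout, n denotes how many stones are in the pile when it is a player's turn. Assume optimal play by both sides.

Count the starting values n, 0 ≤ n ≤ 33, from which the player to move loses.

Positions with no move are L. A position that does have a move is losing for the player to move precisely when every available move leads to a winning position for the opponent. Fill in the labels:
n=0: no move → L
n=1: can move to 0, which is L ⇒ W
n=2: the only move is to 1(W), a W ⇒ L
n=3: can move to 2, which is L ⇒ W
n=4: can move to 0, which is L ⇒ W
n=5: can move to 2, which is L ⇒ W
n=6: can move to 2, which is L ⇒ W
n=7: moves to 6(W), 4(W), 3(W); every one is W ⇒ L
n=8: can move to 7, which is L ⇒ W
n=9: moves to 8(W), 6(W), 5(W), 1(W); every one is W ⇒ L
n=10: can move to 9, which is L ⇒ W
n=11: can move to 7, which is L ⇒ W
n=12: can move to 9, which is L ⇒ W
n=13: can move to 9, which is L ⇒ W
n=14: moves to 13(W), 11(W), 10(W), 6(W); every one is W ⇒ L
n=15: can move to 14, which is L ⇒ W
n=16: moves to 15(W), 13(W), 12(W), 8(W); every one is W ⇒ L
n=17: can move to 16, which is L ⇒ W
n=18: can move to 14, which is L ⇒ W
n=19: can move to 16, which is L ⇒ W
n=20: can move to 16, which is L ⇒ W
n=21: moves to 20(W), 18(W), 17(W), 13(W); every one is W ⇒ L
n=22: can move to 21, which is L ⇒ W
n=23: moves to 22(W), 20(W), 19(W), 15(W); every one is W ⇒ L
n=24: can move to 23, which is L ⇒ W
n=25: can move to 21, which is L ⇒ W
n=26: can move to 23, which is L ⇒ W
n=27: can move to 23, which is L ⇒ W
n=28: moves to 27(W), 25(W), 24(W), 20(W); every one is W ⇒ L
n=29: can move to 28, which is L ⇒ W
n=30: moves to 29(W), 27(W), 26(W), 22(W); every one is W ⇒ L
n=31: can move to 30, which is L ⇒ W
n=32: can move to 28, which is L ⇒ W
n=33: can move to 30, which is L ⇒ W
L entries with 0 ≤ n ≤ 33: n = 0, 2, 7, 9, 14, 16, 21, 23, 28, 30; that makes 10.

10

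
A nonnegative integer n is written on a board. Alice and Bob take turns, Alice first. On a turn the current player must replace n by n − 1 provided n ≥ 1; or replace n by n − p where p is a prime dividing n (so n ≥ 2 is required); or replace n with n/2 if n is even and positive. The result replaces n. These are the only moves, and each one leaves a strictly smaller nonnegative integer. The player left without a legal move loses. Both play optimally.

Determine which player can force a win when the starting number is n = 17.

Positions with no move are L. A position that does have a move is losing for the player to move precisely when every available move leads to a winning position for the opponent. Fill in the labels:
n=0: no move → L
n=1: can move to 0, which is L ⇒ W
n=2: can move to 0, which is L ⇒ W
n=3: can move to 0, which is L ⇒ W
n=4: moves to 2(W), 3(W); every one is W ⇒ L
n=5: can move to 0, which is L ⇒ W
n=6: can move to 4, which is L ⇒ W
n=7: can move to 0, which is L ⇒ W
n=8: can move to 4, which is L ⇒ W
n=9: moves to 6(W), 8(W); every one is W ⇒ L
n=10: can move to 9, which is L ⇒ W
n=11: can move to 0, which is L ⇒ W
n=12: can move to 9, which is L ⇒ W
n=13: can move to 0, which is L ⇒ W
n=14: moves to 7(W), 12(W), 13(W); every one is W ⇒ L
n=15: can move to 14, which is L ⇒ W
n=16: can move to 14, which is L ⇒ W
n=17: can move to 0, which is L ⇒ W
The starting position 17 is W: Alice should move to 0, handing over an L position.

Alice wins.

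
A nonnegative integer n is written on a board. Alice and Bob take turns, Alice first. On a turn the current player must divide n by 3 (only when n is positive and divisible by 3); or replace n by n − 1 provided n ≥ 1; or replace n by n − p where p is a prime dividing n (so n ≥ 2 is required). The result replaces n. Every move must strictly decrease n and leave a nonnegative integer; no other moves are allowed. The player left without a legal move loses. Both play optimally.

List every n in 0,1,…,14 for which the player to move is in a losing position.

0, 4, 8, 14

Use the standard recursion: the mover loses at a terminal position; elsewhere, the mover wins exactly when some move hands the opponent an L position.
n=0: no move → L
n=1: →0(L), so W
n=2: →0(L), so W
n=3: →0(L), so W
n=4: →2(W), 3(W) — all W, so L
n=5: →0(L), so W
n=6: →4(L), so W
n=7: →0(L), so W
n=8: →6(W), 7(W) — all W, so L
n=9: →8(L), so W
n=10: →8(L), so W
n=11: →0(L), so W
n=12: →4(L), so W
n=13: →0(L), so W
n=14: →7(W), 12(W), 13(W) — all W, so L
Reading off the rows marked L gives the requested list; there are 4 such values of n.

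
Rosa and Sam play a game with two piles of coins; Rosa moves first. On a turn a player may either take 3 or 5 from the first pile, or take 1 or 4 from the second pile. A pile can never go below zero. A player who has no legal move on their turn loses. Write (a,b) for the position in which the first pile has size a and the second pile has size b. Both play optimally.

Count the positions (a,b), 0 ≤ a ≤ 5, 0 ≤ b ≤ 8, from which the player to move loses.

Positions with no move are L. A position that does have a move is losing for the player to move precisely when every available move leads to a winning position for the opponent. Fill in the labels:
Every move lowers a or b (never raises either), so fill the grid row by row in increasing a, and left to right within a row: each cell's successors are then already labelled.
      b=0  b=1  b=2  b=3  b=4  b=5  b=6  b=7  b=8
a=0:    L    W    L    W    W    L    W    L    W
a=1:    L    W    L    W    W    L    W    L    W
a=2:    L    W    L    W    W    L    W    L    W
a=3:    W    L    W    L    W    W    L    W    L
a=4:    W    L    W    L    W    W    L    W    L
a=5:    W    L    W    L    W    W    L    W    L
Cells with no legal move (terminal, hence L): (0,0), (1,0), (2,0).
The remaining L cells, each justified by listing all of its moves:
(0,2): L (sole option (0,1)(W) is W)
(0,5): L (options (0,4)(W), (0,1)(W) are all W)
(0,7): L (options (0,6)(W), (0,3)(W) are all W)
(1,2): L (sole option (1,1)(W) is W)
(1,5): L (options (1,4)(W), (1,1)(W) are all W)
(1,7): L (options (1,6)(W), (1,3)(W) are all W)
(2,2): L (sole option (2,1)(W) is W)
(2,5): L (options (2,4)(W), (2,1)(W) are all W)
(2,7): L (options (2,6)(W), (2,3)(W) are all W)
(3,1): L (options (0,1)(W), (3,0)(W) are all W)
(3,3): L (options (0,3)(W), (3,2)(W) are all W)
(3,6): L (options (0,6)(W), (3,5)(W), (3,2)(W) are all W)
(3,8): L (options (0,8)(W), (3,7)(W), (3,4)(W) are all W)
(4,1): L (options (1,1)(W), (4,0)(W) are all W)
(4,3): L (options (1,3)(W), (4,2)(W) are all W)
(4,6): L (options (1,6)(W), (4,5)(W), (4,2)(W) are all W)
(4,8): L (options (1,8)(W), (4,7)(W), (4,4)(W) are all W)
(5,1): L (options (2,1)(W), (0,1)(W), (5,0)(W) are all W)
(5,3): L (options (2,3)(W), (0,3)(W), (5,2)(W) are all W)
(5,6): L (options (2,6)(W), (0,6)(W), (5,5)(W), (5,2)(W) are all W)
(5,8): L (options (2,8)(W), (0,8)(W), (5,7)(W), (5,4)(W) are all W)
Every other cell has at least one move into one of the L cells above, so it is W.
L cells per row: a=0: 4, a=1: 4, a=2: 4, a=3: 4, a=4: 4, a=5: 4; total 24.

24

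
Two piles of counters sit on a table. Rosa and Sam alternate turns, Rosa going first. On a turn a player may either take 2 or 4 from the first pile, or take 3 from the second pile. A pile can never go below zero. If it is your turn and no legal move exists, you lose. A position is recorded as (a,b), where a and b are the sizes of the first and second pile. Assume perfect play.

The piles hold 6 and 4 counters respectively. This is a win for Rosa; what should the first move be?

Label each position W (a win for the player to move) or L (a loss). A position with no legal move is L; any other position is W exactly when some move reaches an L, and L when every move reaches a W.
No move ever increases a pile, so every position that can arise here has a ≤ 6 and b ≤ 4; it is enough to label the cells with 0 ≤ a ≤ 6 and 0 ≤ b ≤ 4.
Every move lowers a or b (never raises either), so fill the grid row by row in increasing a, and left to right within a row: each cell's successors are then already labelled.
      b=0  b=1  b=2  b=3  b=4
a=0:    L    L    L    W    W
a=1:    L    L    L    W    W
a=2:    W    W    W    L    L
a=3:    W    W    W    L    L
a=4:    W    W    W    W    W
a=5:    W    W    W    W    W
a=6:    L    L    L    W    W
Cells with no legal move (terminal, hence L): (0,0), (0,1), (0,2), (1,0), (1,1), (1,2).
The remaining L cells, each justified by listing all of its moves:
(2,3): →(0,3)(W), (2,0)(W) — all W, so L
(2,4): →(0,4)(W), (2,1)(W) — all W, so L
(3,3): →(1,3)(W), (3,0)(W) — all W, so L
(3,4): →(1,4)(W), (3,1)(W) — all W, so L
(6,0): →(4,0)(W), (2,0)(W) — all W, so L
(6,1): →(4,1)(W), (2,1)(W) — all W, so L
(6,2): →(4,2)(W), (2,2)(W) — all W, so L
Every other cell has at least one move into one of the L cells above, so it is W.
From (6,4), the L positions reachable in one move are: (2,4), (6,1). Any move reaching one of these is winning.

Move to (2,4).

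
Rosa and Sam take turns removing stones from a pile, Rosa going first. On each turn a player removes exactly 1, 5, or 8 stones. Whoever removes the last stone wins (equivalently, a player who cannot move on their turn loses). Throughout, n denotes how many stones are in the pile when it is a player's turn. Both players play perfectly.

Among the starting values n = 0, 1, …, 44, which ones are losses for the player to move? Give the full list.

0, 2, 4, 6, 13, 15, 17, 19, 26, 28, 30, 32, 39, 41, 43

Use the standard recursion: the mover loses at a terminal position; elsewhere, the mover wins exactly when some move hands the opponent an L position.
n=0: no move → L
n=1: →0(L), so W
n=2: →1(W) only, which is W, so L
n=3: →2(L), so W
n=4: →3(W) only, which is W, so L
n=5: →4(L), so W
n=6: →5(W), 1(W) — all W, so L
n=7: →6(L), so W
n=8: →0(L), so W
n=9: →4(L), so W
n=10: →2(L), so W
n=11: →6(L), so W
n=12: →4(L), so W
n=13: →12(W), 8(W), 5(W) — all W, so L
n=14: →13(L), so W
n=15: →14(W), 10(W), 7(W) — all W, so L
n=16: →15(L), so W
n=17: →16(W), 12(W), 9(W) — all W, so L
n=18: →17(L), so W
n=19: →18(W), 14(W), 11(W) — all W, so L
n=20: →19(L), so W
n=21: →13(L), so W
n=22: →17(L), so W
n=23: →15(L), so W
n=24: →19(L), so W
n=25: →17(L), so W
n=26: →25(W), 21(W), 18(W) — all W, so L
n=27: →26(L), so W
n=28: →27(W), 23(W), 20(W) — all W, so L
n=29: →28(L), so W
n=30: →29(W), 25(W), 22(W) — all W, so L
n=31: →30(L), so W
n=32: →31(W), 27(W), 24(W) — all W, so L
n=33: →32(L), so W
n=34: →26(L), so W
n=35: →30(L), so W
n=36: →28(L), so W
n=37: →32(L), so W
n=38: →30(L), so W
n=39: →38(W), 34(W), 31(W) — all W, so L
n=40: →39(L), so W
n=41: →40(W), 36(W), 33(W) — all W, so L
n=42: →41(L), so W
n=43: →42(W), 38(W), 35(W) — all W, so L
n=44: →43(L), so W
Reading off the rows marked L gives the requested list; there are 15 such values of n.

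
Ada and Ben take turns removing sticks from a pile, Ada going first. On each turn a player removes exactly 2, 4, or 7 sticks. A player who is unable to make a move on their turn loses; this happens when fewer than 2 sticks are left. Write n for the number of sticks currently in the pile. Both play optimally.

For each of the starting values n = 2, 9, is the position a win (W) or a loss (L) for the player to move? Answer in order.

Use the standard recursion: the mover loses at a terminal position; elsewhere, the mover wins exactly when some move hands the opponent an L position.
n=0: no move → L
n=1: no move → L
n=2: can move to 0, which is L ⇒ W
n=3: can move to 1, which is L ⇒ W
n=4: can move to 0, which is L ⇒ W
n=5: can move to 1, which is L ⇒ W
n=6: moves to 4(W), 2(W); every one is W ⇒ L
n=7: can move to 0, which is L ⇒ W
n=8: can move to 6, which is L ⇒ W
n=9: moves to 7(W), 5(W), 2(W); every one is W ⇒ L

2: W, 9: L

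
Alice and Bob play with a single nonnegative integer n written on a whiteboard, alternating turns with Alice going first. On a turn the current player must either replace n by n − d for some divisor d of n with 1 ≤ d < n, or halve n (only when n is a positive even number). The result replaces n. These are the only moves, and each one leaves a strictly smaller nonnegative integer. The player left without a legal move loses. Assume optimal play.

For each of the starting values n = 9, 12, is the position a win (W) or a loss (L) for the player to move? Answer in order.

9: L, 12: W

Compute win/loss labels from the base case upward. A position with no move is L. Any other position is W if it can reach an L in one move, else L.
n=0: no move → L
n=1: no move → L
n=2: W (go to 1, an L position)
n=3: L (sole option 2(W) is W)
n=4: W (go to 3, an L position)
n=5: L (sole option 4(W) is W)
n=6: W (go to 3, an L position)
n=7: L (sole option 6(W) is W)
n=8: W (go to 7, an L position)
n=9: L (options 6(W), 8(W) are all W)
n=10: W (go to 5, an L position)
n=11: L (sole option 10(W) is W)
n=12: W (go to 9, an L position)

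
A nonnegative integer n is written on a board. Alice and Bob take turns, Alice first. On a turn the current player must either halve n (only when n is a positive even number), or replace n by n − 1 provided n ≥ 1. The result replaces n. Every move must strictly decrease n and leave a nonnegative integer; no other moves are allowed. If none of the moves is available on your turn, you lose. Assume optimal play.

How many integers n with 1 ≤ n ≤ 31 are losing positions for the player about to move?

15

Use the standard recursion: the mover loses at a terminal position; elsewhere, the mover wins exactly when some move hands the opponent an L position.
n=0: no move → L
n=1: can move to 0, which is L ⇒ W
n=2: the only move is to 1(W), a W ⇒ L
n=3: can move to 2, which is L ⇒ W
n=4: can move to 2, which is L ⇒ W
n=5: the only move is to 4(W), a W ⇒ L
n=6: can move to 5, which is L ⇒ W
n=7: the only move is to 6(W), a W ⇒ L
n=8: can move to 7, which is L ⇒ W
n=9: the only move is to 8(W), a W ⇒ L
n=10: can move to 5, which is L ⇒ W
n=11: the only move is to 10(W), a W ⇒ L
n=12: can move to 11, which is L ⇒ W
n=13: the only move is to 12(W), a W ⇒ L
n=14: can move to 7, which is L ⇒ W
n=15: the only move is to 14(W), a W ⇒ L
n=16: can move to 15, which is L ⇒ W
n=17: the only move is to 16(W), a W ⇒ L
n=18: can move to 9, which is L ⇒ W
n=19: the only move is to 18(W), a W ⇒ L
n=20: can move to 19, which is L ⇒ W
n=21: the only move is to 20(W), a W ⇒ L
n=22: can move to 11, which is L ⇒ W
n=23: the only move is to 22(W), a W ⇒ L
n=24: can move to 23, which is L ⇒ W
n=25: the only move is to 24(W), a W ⇒ L
n=26: can move to 13, which is L ⇒ W
n=27: the only move is to 26(W), a W ⇒ L
n=28: can move to 27, which is L ⇒ W
n=29: the only move is to 28(W), a W ⇒ L
n=30: can move to 15, which is L ⇒ W
n=31: the only move is to 30(W), a W ⇒ L
L entries with 1 ≤ n ≤ 31 (n=0 is outside the asked range and is not counted): n = 2, 5, 7, 9, 11, 13, 15, 17, 19, 21, 23, 25, 27, 29, 31; that makes 15.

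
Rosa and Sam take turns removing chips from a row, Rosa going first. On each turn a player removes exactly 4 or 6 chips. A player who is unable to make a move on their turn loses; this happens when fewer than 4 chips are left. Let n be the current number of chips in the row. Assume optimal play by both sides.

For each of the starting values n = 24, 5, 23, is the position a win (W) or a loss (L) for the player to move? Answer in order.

24: W, 5: W, 23: L

Use the standard recursion: the mover loses at a terminal position; elsewhere, the mover wins exactly when some move hands the opponent an L position.
n=0: no move → L
n=1: no move → L
n=2: no move → L
n=3: no move → L
n=4: →0(L), so W
n=5: →1(L), so W
n=6: →2(L), so W
n=7: →3(L), so W
n=8: →2(L), so W
n=9: →3(L), so W
n=10: →6(W), 4(W) — all W, so L
n=11: →7(W), 5(W) — all W, so L
n=12: →8(W), 6(W) — all W, so L
n=13: →9(W), 7(W) — all W, so L
n=14: →10(L), so W
n=15: →11(L), so W
n=16: →12(L), so W
n=17: →13(L), so W
n=18: →12(L), so W
n=19: →13(L), so W
n=20: →16(W), 14(W) — all W, so L
n=21: →17(W), 15(W) — all W, so L
n=22: →18(W), 16(W) — all W, so L
n=23: →19(W), 17(W) — all W, so L
n=24: →20(L), so W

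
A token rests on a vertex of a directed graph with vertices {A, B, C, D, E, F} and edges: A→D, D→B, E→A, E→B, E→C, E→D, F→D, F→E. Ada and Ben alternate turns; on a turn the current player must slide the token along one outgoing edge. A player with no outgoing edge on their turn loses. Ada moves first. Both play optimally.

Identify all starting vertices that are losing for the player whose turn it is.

Classify positions by backward induction: terminal positions (no move available) are L. From any other position, the mover wins iff some move reaches an L.
Every edge goes from a vertex to one that appears earlier in the order B, C, D, A, E, F, so processing vertices in that order labels each vertex after all of its successors.
B: no outgoing edge → L
C: no outgoing edge → L
D: can move to B, which is L ⇒ W
A: the only move is to D(W), a W ⇒ L
E: can move to A, which is L ⇒ W
F: moves to E(W), D(W); every one is W ⇒ L
The losing starting vertices are exactly the entries labelled L in this table (4 of them).

A, B, C, F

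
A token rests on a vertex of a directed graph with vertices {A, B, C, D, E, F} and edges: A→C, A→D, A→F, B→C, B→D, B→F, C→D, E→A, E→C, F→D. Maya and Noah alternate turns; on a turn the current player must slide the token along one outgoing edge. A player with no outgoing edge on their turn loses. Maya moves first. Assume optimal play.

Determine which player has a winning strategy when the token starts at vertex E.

Noah wins.

Use the standard recursion: the mover loses at a terminal position; elsewhere, the mover wins exactly when some move hands the opponent an L position.
Every edge goes from a vertex to one that appears earlier in the order D, F, C, A, B, E, so processing vertices in that order labels each vertex after all of its successors.
D: no outgoing edge → L
F: →D(L), so W
C: →D(L), so W
A: →D(L), so W
B: →D(L), so W
E: →A(W), C(W) — all W, so L
Every move from E reaches a W position, so the mover loses.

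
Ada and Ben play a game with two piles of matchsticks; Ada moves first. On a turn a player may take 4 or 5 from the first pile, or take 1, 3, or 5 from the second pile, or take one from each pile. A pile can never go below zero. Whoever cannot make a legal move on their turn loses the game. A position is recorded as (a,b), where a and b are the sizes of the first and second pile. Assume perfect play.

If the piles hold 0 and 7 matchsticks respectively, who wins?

Build the W/L table. Terminal = L. A non-terminal position is W if it has a move to some L; otherwise it is L.
No move ever increases a pile, so every position that can arise here has a ≤ 0 and b ≤ 7; it is enough to label the cells with 0 ≤ a ≤ 0 and 0 ≤ b ≤ 7.
Every move lowers a or b (never raises either), so fill the grid row by row in increasing a, and left to right within a row: each cell's successors are then already labelled.
      b=0  b=1  b=2  b=3  b=4  b=5  b=6  b=7
a=0:    L    W    L    W    L    W    L    W
Cells with no legal move (terminal, hence L): (0,0).
The remaining L cells, each justified by listing all of its moves:
(0,2): →(0,1)(W) only, which is W, so L
(0,4): →(0,3)(W), (0,1)(W) — all W, so L
(0,6): →(0,5)(W), (0,3)(W), (0,1)(W) — all W, so L
Every other cell has at least one move into one of the L cells above, so it is W.
From (0,7) Ada can move to (0,6), reaching an L position.

Ada wins.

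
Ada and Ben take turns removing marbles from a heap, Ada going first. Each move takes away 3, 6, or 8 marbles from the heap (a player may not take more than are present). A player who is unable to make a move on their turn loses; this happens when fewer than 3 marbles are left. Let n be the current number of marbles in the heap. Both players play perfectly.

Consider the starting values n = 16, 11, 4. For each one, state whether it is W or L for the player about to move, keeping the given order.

16: W, 11: L, 4: W

Label each position W (a win for the player to move) or L (a loss). A position with no legal move is L; any other position is W exactly when some move reaches an L, and L when every move reaches a W.
n=0: no move → L
n=1: no move → L
n=2: no move → L
n=3: can move to 0, which is L ⇒ W
n=4: can move to 1, which is L ⇒ W
n=5: can move to 2, which is L ⇒ W
n=6: can move to 0, which is L ⇒ W
n=7: can move to 1, which is L ⇒ W
n=8: can move to 2, which is L ⇒ W
n=9: can move to 1, which is L ⇒ W
n=10: can move to 2, which is L ⇒ W
n=11: moves to 8(W), 5(W), 3(W); every one is W ⇒ L
n=12: moves to 9(W), 6(W), 4(W); every one is W ⇒ L
n=13: moves to 10(W), 7(W), 5(W); every one is W ⇒ L
n=14: can move to 11, which is L ⇒ W
n=15: can move to 12, which is L ⇒ W
n=16: can move to 13, which is L ⇒ W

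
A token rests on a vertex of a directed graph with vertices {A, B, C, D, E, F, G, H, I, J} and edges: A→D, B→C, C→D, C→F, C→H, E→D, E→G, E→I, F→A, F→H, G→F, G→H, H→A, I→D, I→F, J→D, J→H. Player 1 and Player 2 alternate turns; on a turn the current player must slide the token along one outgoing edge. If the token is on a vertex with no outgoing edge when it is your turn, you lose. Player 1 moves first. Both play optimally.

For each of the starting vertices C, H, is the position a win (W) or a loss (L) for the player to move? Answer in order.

Use the standard recursion: the mover loses at a terminal position; elsewhere, the mover wins exactly when some move hands the opponent an L position.
Every edge goes from a vertex to one that appears earlier in the order D, A, H, F, G, J, C, I, E, B, so processing vertices in that order labels each vertex after all of its successors.
D: no outgoing edge → L
A: →D(L), so W
H: →A(W) only, which is W, so L
F: →H(L), so W
G: →H(L), so W
J: →H(L), so W
C: →H(L), so W
I: →D(L), so W
E: →D(L), so W
B: →C(W) only, which is W, so L

C: W, H: L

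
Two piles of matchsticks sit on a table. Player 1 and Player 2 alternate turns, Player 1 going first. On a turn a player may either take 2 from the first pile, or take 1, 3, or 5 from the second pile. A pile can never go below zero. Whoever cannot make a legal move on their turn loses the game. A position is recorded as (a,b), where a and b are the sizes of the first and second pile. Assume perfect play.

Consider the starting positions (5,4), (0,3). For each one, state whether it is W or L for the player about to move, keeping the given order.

(5,4): L, (0,3): W

Use the standard recursion: the mover loses at a terminal position; elsewhere, the mover wins exactly when some move hands the opponent an L position.
No move ever increases a pile, so every position that can arise here has a ≤ 5 and b ≤ 4; it is enough to label the cells with 0 ≤ a ≤ 5 and 0 ≤ b ≤ 4.
Every move lowers a or b (never raises either), so fill the grid row by row in increasing a, and left to right within a row: each cell's successors are then already labelled.
      b=0  b=1  b=2  b=3  b=4
a=0:    L    W    L    W    L
a=1:    L    W    L    W    L
a=2:    W    L    W    L    W
a=3:    W    L    W    L    W
a=4:    L    W    L    W    L
a=5:    L    W    L    W    L
Cells with no legal move (terminal, hence L): (0,0), (1,0).
The remaining L cells, each justified by listing all of its moves:
(0,2): the only move is to (0,1)(W), a W ⇒ L
(0,4): moves to (0,3)(W), (0,1)(W); every one is W ⇒ L
(1,2): the only move is to (1,1)(W), a W ⇒ L
(1,4): moves to (1,3)(W), (1,1)(W); every one is W ⇒ L
(2,1): moves to (0,1)(W), (2,0)(W); every one is W ⇒ L
(2,3): moves to (0,3)(W), (2,2)(W), (2,0)(W); every one is W ⇒ L
(3,1): moves to (1,1)(W), (3,0)(W); every one is W ⇒ L
(3,3): moves to (1,3)(W), (3,2)(W), (3,0)(W); every one is W ⇒ L
(4,0): the only move is to (2,0)(W), a W ⇒ L
(4,2): moves to (2,2)(W), (4,1)(W); every one is W ⇒ L
(4,4): moves to (2,4)(W), (4,3)(W), (4,1)(W); every one is W ⇒ L
(5,0): the only move is to (3,0)(W), a W ⇒ L
(5,2): moves to (3,2)(W), (5,1)(W); every one is W ⇒ L
(5,4): moves to (3,4)(W), (5,3)(W), (5,1)(W); every one is W ⇒ L
Every other cell has at least one move into one of the L cells above, so it is W.
(5,4): one of the L cells justified above, so L
(0,3): the move to (0,2) reaches an L cell, so W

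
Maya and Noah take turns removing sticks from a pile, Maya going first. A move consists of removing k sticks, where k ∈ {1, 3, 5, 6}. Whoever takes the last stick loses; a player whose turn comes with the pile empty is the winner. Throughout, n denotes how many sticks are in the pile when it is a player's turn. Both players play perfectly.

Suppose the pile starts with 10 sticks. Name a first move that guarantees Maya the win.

Work bottom-up. With no move the player to move wins. Otherwise the position is W if at least one move leads to an L position for the opponent, and L if every move leads to a W.
n=0: no move; the opponent has just taken the last stick and therefore loses → W
n=1: only reaches 0(W), which is W → L
n=2: reaches L-position 1 → W
n=3: only reaches 2(W), 0(W), all W → L
n=4: reaches L-position 3 → W
n=5: only reaches 4(W), 2(W), 0(W), all W → L
n=6: reaches L-position 5 → W
n=7: reaches L-position 1 → W
n=8: reaches L-position 5 → W
n=9: reaches L-position 3 → W
n=10: reaches L-position 5 → W
From 10, the L positions reachable in one move are: 5.

Remove 5, leaving 5.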